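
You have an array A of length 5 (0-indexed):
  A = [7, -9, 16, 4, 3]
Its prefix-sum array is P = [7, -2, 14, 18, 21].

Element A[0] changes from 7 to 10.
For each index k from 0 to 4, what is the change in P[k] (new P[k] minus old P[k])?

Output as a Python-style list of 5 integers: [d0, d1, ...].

Answer: [3, 3, 3, 3, 3]

Derivation:
Element change: A[0] 7 -> 10, delta = 3
For k < 0: P[k] unchanged, delta_P[k] = 0
For k >= 0: P[k] shifts by exactly 3
Delta array: [3, 3, 3, 3, 3]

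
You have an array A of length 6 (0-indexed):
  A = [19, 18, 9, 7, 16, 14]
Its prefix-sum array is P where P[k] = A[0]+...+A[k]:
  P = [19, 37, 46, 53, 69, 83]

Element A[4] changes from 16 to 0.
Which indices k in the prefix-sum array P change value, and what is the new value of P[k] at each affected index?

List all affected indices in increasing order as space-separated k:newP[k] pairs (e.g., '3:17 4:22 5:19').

P[k] = A[0] + ... + A[k]
P[k] includes A[4] iff k >= 4
Affected indices: 4, 5, ..., 5; delta = -16
  P[4]: 69 + -16 = 53
  P[5]: 83 + -16 = 67

Answer: 4:53 5:67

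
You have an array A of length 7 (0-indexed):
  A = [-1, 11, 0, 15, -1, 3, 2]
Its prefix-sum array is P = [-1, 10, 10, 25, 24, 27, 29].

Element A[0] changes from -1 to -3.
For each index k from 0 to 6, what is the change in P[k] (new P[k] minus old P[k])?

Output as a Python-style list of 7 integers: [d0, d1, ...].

Element change: A[0] -1 -> -3, delta = -2
For k < 0: P[k] unchanged, delta_P[k] = 0
For k >= 0: P[k] shifts by exactly -2
Delta array: [-2, -2, -2, -2, -2, -2, -2]

Answer: [-2, -2, -2, -2, -2, -2, -2]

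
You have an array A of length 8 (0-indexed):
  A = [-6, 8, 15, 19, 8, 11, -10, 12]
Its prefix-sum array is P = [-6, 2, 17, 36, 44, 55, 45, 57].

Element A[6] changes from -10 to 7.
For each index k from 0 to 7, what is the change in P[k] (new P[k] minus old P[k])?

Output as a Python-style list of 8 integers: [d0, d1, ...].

Answer: [0, 0, 0, 0, 0, 0, 17, 17]

Derivation:
Element change: A[6] -10 -> 7, delta = 17
For k < 6: P[k] unchanged, delta_P[k] = 0
For k >= 6: P[k] shifts by exactly 17
Delta array: [0, 0, 0, 0, 0, 0, 17, 17]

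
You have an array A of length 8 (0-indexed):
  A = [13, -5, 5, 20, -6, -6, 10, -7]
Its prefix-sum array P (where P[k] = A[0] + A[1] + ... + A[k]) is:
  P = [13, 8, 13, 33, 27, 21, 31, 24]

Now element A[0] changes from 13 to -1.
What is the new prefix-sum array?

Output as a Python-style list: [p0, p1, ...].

Answer: [-1, -6, -1, 19, 13, 7, 17, 10]

Derivation:
Change: A[0] 13 -> -1, delta = -14
P[k] for k < 0: unchanged (A[0] not included)
P[k] for k >= 0: shift by delta = -14
  P[0] = 13 + -14 = -1
  P[1] = 8 + -14 = -6
  P[2] = 13 + -14 = -1
  P[3] = 33 + -14 = 19
  P[4] = 27 + -14 = 13
  P[5] = 21 + -14 = 7
  P[6] = 31 + -14 = 17
  P[7] = 24 + -14 = 10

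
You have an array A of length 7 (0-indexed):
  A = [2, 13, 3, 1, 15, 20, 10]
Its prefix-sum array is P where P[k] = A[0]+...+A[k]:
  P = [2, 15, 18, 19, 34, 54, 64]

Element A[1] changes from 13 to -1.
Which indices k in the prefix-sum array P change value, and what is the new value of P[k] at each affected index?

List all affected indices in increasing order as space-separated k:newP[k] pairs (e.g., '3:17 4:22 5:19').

Answer: 1:1 2:4 3:5 4:20 5:40 6:50

Derivation:
P[k] = A[0] + ... + A[k]
P[k] includes A[1] iff k >= 1
Affected indices: 1, 2, ..., 6; delta = -14
  P[1]: 15 + -14 = 1
  P[2]: 18 + -14 = 4
  P[3]: 19 + -14 = 5
  P[4]: 34 + -14 = 20
  P[5]: 54 + -14 = 40
  P[6]: 64 + -14 = 50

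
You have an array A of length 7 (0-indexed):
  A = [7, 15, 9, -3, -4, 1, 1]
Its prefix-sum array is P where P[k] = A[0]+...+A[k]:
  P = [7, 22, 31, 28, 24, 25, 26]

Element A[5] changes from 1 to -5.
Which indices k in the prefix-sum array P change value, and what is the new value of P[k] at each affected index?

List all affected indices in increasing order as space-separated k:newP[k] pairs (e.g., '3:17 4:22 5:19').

P[k] = A[0] + ... + A[k]
P[k] includes A[5] iff k >= 5
Affected indices: 5, 6, ..., 6; delta = -6
  P[5]: 25 + -6 = 19
  P[6]: 26 + -6 = 20

Answer: 5:19 6:20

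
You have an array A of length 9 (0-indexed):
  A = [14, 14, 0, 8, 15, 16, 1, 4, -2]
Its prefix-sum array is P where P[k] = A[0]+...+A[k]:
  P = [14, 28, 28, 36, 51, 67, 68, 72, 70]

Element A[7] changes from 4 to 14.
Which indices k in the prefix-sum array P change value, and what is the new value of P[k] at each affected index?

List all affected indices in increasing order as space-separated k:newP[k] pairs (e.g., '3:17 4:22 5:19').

Answer: 7:82 8:80

Derivation:
P[k] = A[0] + ... + A[k]
P[k] includes A[7] iff k >= 7
Affected indices: 7, 8, ..., 8; delta = 10
  P[7]: 72 + 10 = 82
  P[8]: 70 + 10 = 80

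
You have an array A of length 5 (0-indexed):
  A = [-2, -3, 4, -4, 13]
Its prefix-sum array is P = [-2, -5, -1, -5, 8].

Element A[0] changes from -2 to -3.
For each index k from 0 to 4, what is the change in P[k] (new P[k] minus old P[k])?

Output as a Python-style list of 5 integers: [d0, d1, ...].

Element change: A[0] -2 -> -3, delta = -1
For k < 0: P[k] unchanged, delta_P[k] = 0
For k >= 0: P[k] shifts by exactly -1
Delta array: [-1, -1, -1, -1, -1]

Answer: [-1, -1, -1, -1, -1]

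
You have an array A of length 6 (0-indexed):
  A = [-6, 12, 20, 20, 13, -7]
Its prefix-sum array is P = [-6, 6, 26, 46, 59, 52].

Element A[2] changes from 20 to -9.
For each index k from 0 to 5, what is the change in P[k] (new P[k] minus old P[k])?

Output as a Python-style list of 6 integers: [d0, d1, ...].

Answer: [0, 0, -29, -29, -29, -29]

Derivation:
Element change: A[2] 20 -> -9, delta = -29
For k < 2: P[k] unchanged, delta_P[k] = 0
For k >= 2: P[k] shifts by exactly -29
Delta array: [0, 0, -29, -29, -29, -29]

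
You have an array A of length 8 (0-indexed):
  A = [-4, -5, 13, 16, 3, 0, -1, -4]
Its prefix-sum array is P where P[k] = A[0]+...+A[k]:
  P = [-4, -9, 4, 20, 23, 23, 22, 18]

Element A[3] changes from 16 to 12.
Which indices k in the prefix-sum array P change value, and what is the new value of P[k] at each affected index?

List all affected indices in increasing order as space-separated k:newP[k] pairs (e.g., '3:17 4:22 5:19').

P[k] = A[0] + ... + A[k]
P[k] includes A[3] iff k >= 3
Affected indices: 3, 4, ..., 7; delta = -4
  P[3]: 20 + -4 = 16
  P[4]: 23 + -4 = 19
  P[5]: 23 + -4 = 19
  P[6]: 22 + -4 = 18
  P[7]: 18 + -4 = 14

Answer: 3:16 4:19 5:19 6:18 7:14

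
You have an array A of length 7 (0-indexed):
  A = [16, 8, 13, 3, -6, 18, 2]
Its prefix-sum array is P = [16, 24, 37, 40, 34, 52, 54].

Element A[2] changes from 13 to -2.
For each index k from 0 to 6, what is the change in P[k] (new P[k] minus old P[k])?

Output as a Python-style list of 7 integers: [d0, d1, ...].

Element change: A[2] 13 -> -2, delta = -15
For k < 2: P[k] unchanged, delta_P[k] = 0
For k >= 2: P[k] shifts by exactly -15
Delta array: [0, 0, -15, -15, -15, -15, -15]

Answer: [0, 0, -15, -15, -15, -15, -15]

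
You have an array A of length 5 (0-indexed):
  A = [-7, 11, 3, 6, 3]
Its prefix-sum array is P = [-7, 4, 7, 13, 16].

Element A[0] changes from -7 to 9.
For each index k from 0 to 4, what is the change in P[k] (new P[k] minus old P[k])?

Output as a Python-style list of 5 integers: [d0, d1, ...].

Answer: [16, 16, 16, 16, 16]

Derivation:
Element change: A[0] -7 -> 9, delta = 16
For k < 0: P[k] unchanged, delta_P[k] = 0
For k >= 0: P[k] shifts by exactly 16
Delta array: [16, 16, 16, 16, 16]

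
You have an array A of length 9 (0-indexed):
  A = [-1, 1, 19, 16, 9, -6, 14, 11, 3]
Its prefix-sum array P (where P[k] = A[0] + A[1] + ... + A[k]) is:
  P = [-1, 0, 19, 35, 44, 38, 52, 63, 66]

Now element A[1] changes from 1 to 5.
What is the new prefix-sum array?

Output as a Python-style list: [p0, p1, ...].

Change: A[1] 1 -> 5, delta = 4
P[k] for k < 1: unchanged (A[1] not included)
P[k] for k >= 1: shift by delta = 4
  P[0] = -1 + 0 = -1
  P[1] = 0 + 4 = 4
  P[2] = 19 + 4 = 23
  P[3] = 35 + 4 = 39
  P[4] = 44 + 4 = 48
  P[5] = 38 + 4 = 42
  P[6] = 52 + 4 = 56
  P[7] = 63 + 4 = 67
  P[8] = 66 + 4 = 70

Answer: [-1, 4, 23, 39, 48, 42, 56, 67, 70]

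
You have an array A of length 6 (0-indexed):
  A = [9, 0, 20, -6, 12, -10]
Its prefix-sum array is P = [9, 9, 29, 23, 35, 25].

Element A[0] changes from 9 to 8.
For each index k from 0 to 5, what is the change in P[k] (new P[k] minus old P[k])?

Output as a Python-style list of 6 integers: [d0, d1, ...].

Answer: [-1, -1, -1, -1, -1, -1]

Derivation:
Element change: A[0] 9 -> 8, delta = -1
For k < 0: P[k] unchanged, delta_P[k] = 0
For k >= 0: P[k] shifts by exactly -1
Delta array: [-1, -1, -1, -1, -1, -1]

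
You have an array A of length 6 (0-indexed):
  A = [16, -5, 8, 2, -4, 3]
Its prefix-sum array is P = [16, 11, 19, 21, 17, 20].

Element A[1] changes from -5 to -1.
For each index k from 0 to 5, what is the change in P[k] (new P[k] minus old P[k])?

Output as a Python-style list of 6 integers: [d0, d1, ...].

Answer: [0, 4, 4, 4, 4, 4]

Derivation:
Element change: A[1] -5 -> -1, delta = 4
For k < 1: P[k] unchanged, delta_P[k] = 0
For k >= 1: P[k] shifts by exactly 4
Delta array: [0, 4, 4, 4, 4, 4]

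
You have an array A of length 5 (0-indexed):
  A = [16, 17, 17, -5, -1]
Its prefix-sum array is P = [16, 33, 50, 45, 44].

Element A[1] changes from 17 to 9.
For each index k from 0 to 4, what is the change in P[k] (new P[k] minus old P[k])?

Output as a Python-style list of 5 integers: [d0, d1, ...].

Answer: [0, -8, -8, -8, -8]

Derivation:
Element change: A[1] 17 -> 9, delta = -8
For k < 1: P[k] unchanged, delta_P[k] = 0
For k >= 1: P[k] shifts by exactly -8
Delta array: [0, -8, -8, -8, -8]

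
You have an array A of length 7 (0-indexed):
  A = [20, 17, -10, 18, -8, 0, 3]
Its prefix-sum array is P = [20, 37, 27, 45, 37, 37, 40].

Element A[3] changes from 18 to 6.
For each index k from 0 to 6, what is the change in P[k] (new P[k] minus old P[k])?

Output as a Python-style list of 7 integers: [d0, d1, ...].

Element change: A[3] 18 -> 6, delta = -12
For k < 3: P[k] unchanged, delta_P[k] = 0
For k >= 3: P[k] shifts by exactly -12
Delta array: [0, 0, 0, -12, -12, -12, -12]

Answer: [0, 0, 0, -12, -12, -12, -12]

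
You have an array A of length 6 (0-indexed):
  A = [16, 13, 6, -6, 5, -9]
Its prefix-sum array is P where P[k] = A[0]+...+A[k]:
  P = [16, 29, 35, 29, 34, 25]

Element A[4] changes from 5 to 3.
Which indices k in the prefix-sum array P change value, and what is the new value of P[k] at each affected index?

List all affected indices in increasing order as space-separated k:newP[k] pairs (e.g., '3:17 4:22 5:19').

Answer: 4:32 5:23

Derivation:
P[k] = A[0] + ... + A[k]
P[k] includes A[4] iff k >= 4
Affected indices: 4, 5, ..., 5; delta = -2
  P[4]: 34 + -2 = 32
  P[5]: 25 + -2 = 23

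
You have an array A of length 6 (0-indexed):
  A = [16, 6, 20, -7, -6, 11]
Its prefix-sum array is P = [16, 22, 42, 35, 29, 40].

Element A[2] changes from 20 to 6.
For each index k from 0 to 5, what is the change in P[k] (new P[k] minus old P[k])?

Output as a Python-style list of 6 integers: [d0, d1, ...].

Element change: A[2] 20 -> 6, delta = -14
For k < 2: P[k] unchanged, delta_P[k] = 0
For k >= 2: P[k] shifts by exactly -14
Delta array: [0, 0, -14, -14, -14, -14]

Answer: [0, 0, -14, -14, -14, -14]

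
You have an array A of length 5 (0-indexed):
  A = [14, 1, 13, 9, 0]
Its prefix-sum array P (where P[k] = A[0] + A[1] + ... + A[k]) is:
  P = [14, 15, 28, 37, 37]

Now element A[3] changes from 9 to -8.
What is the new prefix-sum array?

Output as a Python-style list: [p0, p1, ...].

Change: A[3] 9 -> -8, delta = -17
P[k] for k < 3: unchanged (A[3] not included)
P[k] for k >= 3: shift by delta = -17
  P[0] = 14 + 0 = 14
  P[1] = 15 + 0 = 15
  P[2] = 28 + 0 = 28
  P[3] = 37 + -17 = 20
  P[4] = 37 + -17 = 20

Answer: [14, 15, 28, 20, 20]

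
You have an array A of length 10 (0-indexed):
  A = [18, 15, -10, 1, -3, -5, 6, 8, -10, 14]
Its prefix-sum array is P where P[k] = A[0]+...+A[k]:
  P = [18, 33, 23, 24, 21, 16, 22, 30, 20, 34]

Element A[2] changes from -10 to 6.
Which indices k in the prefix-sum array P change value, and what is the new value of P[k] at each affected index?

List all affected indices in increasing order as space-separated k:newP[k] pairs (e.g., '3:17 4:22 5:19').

Answer: 2:39 3:40 4:37 5:32 6:38 7:46 8:36 9:50

Derivation:
P[k] = A[0] + ... + A[k]
P[k] includes A[2] iff k >= 2
Affected indices: 2, 3, ..., 9; delta = 16
  P[2]: 23 + 16 = 39
  P[3]: 24 + 16 = 40
  P[4]: 21 + 16 = 37
  P[5]: 16 + 16 = 32
  P[6]: 22 + 16 = 38
  P[7]: 30 + 16 = 46
  P[8]: 20 + 16 = 36
  P[9]: 34 + 16 = 50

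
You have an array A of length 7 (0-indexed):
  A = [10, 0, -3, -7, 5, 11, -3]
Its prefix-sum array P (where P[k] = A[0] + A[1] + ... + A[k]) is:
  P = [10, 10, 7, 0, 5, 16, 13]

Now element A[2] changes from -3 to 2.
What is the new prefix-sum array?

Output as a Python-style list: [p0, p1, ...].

Answer: [10, 10, 12, 5, 10, 21, 18]

Derivation:
Change: A[2] -3 -> 2, delta = 5
P[k] for k < 2: unchanged (A[2] not included)
P[k] for k >= 2: shift by delta = 5
  P[0] = 10 + 0 = 10
  P[1] = 10 + 0 = 10
  P[2] = 7 + 5 = 12
  P[3] = 0 + 5 = 5
  P[4] = 5 + 5 = 10
  P[5] = 16 + 5 = 21
  P[6] = 13 + 5 = 18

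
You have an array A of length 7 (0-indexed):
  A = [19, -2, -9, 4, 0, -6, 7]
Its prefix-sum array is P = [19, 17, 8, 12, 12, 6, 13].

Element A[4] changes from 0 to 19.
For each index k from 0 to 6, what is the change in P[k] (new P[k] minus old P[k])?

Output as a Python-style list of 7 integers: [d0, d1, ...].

Answer: [0, 0, 0, 0, 19, 19, 19]

Derivation:
Element change: A[4] 0 -> 19, delta = 19
For k < 4: P[k] unchanged, delta_P[k] = 0
For k >= 4: P[k] shifts by exactly 19
Delta array: [0, 0, 0, 0, 19, 19, 19]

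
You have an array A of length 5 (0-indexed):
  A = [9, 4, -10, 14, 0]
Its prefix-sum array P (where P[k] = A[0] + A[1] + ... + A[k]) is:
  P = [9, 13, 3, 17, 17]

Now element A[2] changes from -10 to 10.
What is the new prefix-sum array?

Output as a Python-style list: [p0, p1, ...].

Change: A[2] -10 -> 10, delta = 20
P[k] for k < 2: unchanged (A[2] not included)
P[k] for k >= 2: shift by delta = 20
  P[0] = 9 + 0 = 9
  P[1] = 13 + 0 = 13
  P[2] = 3 + 20 = 23
  P[3] = 17 + 20 = 37
  P[4] = 17 + 20 = 37

Answer: [9, 13, 23, 37, 37]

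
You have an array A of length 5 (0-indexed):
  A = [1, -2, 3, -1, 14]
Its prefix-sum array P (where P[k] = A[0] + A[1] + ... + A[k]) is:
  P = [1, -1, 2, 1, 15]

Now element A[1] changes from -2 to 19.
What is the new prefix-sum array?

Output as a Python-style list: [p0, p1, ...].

Change: A[1] -2 -> 19, delta = 21
P[k] for k < 1: unchanged (A[1] not included)
P[k] for k >= 1: shift by delta = 21
  P[0] = 1 + 0 = 1
  P[1] = -1 + 21 = 20
  P[2] = 2 + 21 = 23
  P[3] = 1 + 21 = 22
  P[4] = 15 + 21 = 36

Answer: [1, 20, 23, 22, 36]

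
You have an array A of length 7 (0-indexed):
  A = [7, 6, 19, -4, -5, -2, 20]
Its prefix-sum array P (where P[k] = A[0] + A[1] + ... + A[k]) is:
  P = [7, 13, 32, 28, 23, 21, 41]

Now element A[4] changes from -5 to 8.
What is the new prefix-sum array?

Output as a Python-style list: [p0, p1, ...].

Change: A[4] -5 -> 8, delta = 13
P[k] for k < 4: unchanged (A[4] not included)
P[k] for k >= 4: shift by delta = 13
  P[0] = 7 + 0 = 7
  P[1] = 13 + 0 = 13
  P[2] = 32 + 0 = 32
  P[3] = 28 + 0 = 28
  P[4] = 23 + 13 = 36
  P[5] = 21 + 13 = 34
  P[6] = 41 + 13 = 54

Answer: [7, 13, 32, 28, 36, 34, 54]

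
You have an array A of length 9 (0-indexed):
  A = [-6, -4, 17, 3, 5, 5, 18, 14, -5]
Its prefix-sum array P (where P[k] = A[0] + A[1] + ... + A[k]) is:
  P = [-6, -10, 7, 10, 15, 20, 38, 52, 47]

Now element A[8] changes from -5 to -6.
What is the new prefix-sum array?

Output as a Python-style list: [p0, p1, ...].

Change: A[8] -5 -> -6, delta = -1
P[k] for k < 8: unchanged (A[8] not included)
P[k] for k >= 8: shift by delta = -1
  P[0] = -6 + 0 = -6
  P[1] = -10 + 0 = -10
  P[2] = 7 + 0 = 7
  P[3] = 10 + 0 = 10
  P[4] = 15 + 0 = 15
  P[5] = 20 + 0 = 20
  P[6] = 38 + 0 = 38
  P[7] = 52 + 0 = 52
  P[8] = 47 + -1 = 46

Answer: [-6, -10, 7, 10, 15, 20, 38, 52, 46]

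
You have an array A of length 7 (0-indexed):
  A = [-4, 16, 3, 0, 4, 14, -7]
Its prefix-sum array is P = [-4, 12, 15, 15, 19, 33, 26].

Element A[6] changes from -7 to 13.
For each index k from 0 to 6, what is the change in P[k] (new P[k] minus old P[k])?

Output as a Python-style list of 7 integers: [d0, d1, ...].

Answer: [0, 0, 0, 0, 0, 0, 20]

Derivation:
Element change: A[6] -7 -> 13, delta = 20
For k < 6: P[k] unchanged, delta_P[k] = 0
For k >= 6: P[k] shifts by exactly 20
Delta array: [0, 0, 0, 0, 0, 0, 20]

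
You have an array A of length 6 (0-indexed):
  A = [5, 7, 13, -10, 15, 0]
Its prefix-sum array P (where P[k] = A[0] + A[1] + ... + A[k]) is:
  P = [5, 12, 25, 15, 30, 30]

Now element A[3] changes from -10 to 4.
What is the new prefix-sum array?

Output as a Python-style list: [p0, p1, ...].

Change: A[3] -10 -> 4, delta = 14
P[k] for k < 3: unchanged (A[3] not included)
P[k] for k >= 3: shift by delta = 14
  P[0] = 5 + 0 = 5
  P[1] = 12 + 0 = 12
  P[2] = 25 + 0 = 25
  P[3] = 15 + 14 = 29
  P[4] = 30 + 14 = 44
  P[5] = 30 + 14 = 44

Answer: [5, 12, 25, 29, 44, 44]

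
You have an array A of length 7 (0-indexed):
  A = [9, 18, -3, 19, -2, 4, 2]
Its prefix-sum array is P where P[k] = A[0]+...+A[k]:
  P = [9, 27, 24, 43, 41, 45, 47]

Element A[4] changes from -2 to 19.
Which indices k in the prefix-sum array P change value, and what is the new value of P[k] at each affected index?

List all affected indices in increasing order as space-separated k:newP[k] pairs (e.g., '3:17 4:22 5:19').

P[k] = A[0] + ... + A[k]
P[k] includes A[4] iff k >= 4
Affected indices: 4, 5, ..., 6; delta = 21
  P[4]: 41 + 21 = 62
  P[5]: 45 + 21 = 66
  P[6]: 47 + 21 = 68

Answer: 4:62 5:66 6:68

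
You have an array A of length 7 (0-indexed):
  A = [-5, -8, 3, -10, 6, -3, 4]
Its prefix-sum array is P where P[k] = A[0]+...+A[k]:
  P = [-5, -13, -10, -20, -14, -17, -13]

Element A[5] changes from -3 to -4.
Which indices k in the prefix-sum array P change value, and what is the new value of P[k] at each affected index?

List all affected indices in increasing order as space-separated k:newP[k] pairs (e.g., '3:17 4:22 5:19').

P[k] = A[0] + ... + A[k]
P[k] includes A[5] iff k >= 5
Affected indices: 5, 6, ..., 6; delta = -1
  P[5]: -17 + -1 = -18
  P[6]: -13 + -1 = -14

Answer: 5:-18 6:-14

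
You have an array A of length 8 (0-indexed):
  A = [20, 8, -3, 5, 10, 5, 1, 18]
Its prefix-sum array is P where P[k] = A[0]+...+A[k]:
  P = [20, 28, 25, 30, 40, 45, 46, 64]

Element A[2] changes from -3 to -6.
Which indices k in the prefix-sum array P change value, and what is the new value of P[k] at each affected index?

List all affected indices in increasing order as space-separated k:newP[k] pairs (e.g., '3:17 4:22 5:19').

Answer: 2:22 3:27 4:37 5:42 6:43 7:61

Derivation:
P[k] = A[0] + ... + A[k]
P[k] includes A[2] iff k >= 2
Affected indices: 2, 3, ..., 7; delta = -3
  P[2]: 25 + -3 = 22
  P[3]: 30 + -3 = 27
  P[4]: 40 + -3 = 37
  P[5]: 45 + -3 = 42
  P[6]: 46 + -3 = 43
  P[7]: 64 + -3 = 61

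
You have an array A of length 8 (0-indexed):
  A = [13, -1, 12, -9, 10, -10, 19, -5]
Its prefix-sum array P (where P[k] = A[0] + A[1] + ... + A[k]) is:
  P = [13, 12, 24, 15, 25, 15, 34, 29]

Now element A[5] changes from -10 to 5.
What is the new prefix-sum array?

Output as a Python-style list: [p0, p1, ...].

Change: A[5] -10 -> 5, delta = 15
P[k] for k < 5: unchanged (A[5] not included)
P[k] for k >= 5: shift by delta = 15
  P[0] = 13 + 0 = 13
  P[1] = 12 + 0 = 12
  P[2] = 24 + 0 = 24
  P[3] = 15 + 0 = 15
  P[4] = 25 + 0 = 25
  P[5] = 15 + 15 = 30
  P[6] = 34 + 15 = 49
  P[7] = 29 + 15 = 44

Answer: [13, 12, 24, 15, 25, 30, 49, 44]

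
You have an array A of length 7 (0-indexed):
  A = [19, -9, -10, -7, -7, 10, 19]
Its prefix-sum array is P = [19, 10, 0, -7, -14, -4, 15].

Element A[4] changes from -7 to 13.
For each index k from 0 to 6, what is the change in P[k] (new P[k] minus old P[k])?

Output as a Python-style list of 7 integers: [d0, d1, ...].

Answer: [0, 0, 0, 0, 20, 20, 20]

Derivation:
Element change: A[4] -7 -> 13, delta = 20
For k < 4: P[k] unchanged, delta_P[k] = 0
For k >= 4: P[k] shifts by exactly 20
Delta array: [0, 0, 0, 0, 20, 20, 20]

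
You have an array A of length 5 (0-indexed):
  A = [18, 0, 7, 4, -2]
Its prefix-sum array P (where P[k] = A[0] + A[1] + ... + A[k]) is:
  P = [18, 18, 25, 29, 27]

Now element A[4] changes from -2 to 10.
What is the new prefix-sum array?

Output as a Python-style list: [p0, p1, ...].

Answer: [18, 18, 25, 29, 39]

Derivation:
Change: A[4] -2 -> 10, delta = 12
P[k] for k < 4: unchanged (A[4] not included)
P[k] for k >= 4: shift by delta = 12
  P[0] = 18 + 0 = 18
  P[1] = 18 + 0 = 18
  P[2] = 25 + 0 = 25
  P[3] = 29 + 0 = 29
  P[4] = 27 + 12 = 39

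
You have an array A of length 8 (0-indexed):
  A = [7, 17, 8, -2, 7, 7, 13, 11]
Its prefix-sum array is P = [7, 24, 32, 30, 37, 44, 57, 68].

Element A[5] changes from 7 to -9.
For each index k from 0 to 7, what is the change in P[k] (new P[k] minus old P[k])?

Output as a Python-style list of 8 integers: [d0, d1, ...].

Element change: A[5] 7 -> -9, delta = -16
For k < 5: P[k] unchanged, delta_P[k] = 0
For k >= 5: P[k] shifts by exactly -16
Delta array: [0, 0, 0, 0, 0, -16, -16, -16]

Answer: [0, 0, 0, 0, 0, -16, -16, -16]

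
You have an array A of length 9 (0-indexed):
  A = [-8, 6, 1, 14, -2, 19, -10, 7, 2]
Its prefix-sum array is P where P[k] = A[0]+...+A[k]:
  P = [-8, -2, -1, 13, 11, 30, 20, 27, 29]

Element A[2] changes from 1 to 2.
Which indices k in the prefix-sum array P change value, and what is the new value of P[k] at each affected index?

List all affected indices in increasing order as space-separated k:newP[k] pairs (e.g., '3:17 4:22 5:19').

P[k] = A[0] + ... + A[k]
P[k] includes A[2] iff k >= 2
Affected indices: 2, 3, ..., 8; delta = 1
  P[2]: -1 + 1 = 0
  P[3]: 13 + 1 = 14
  P[4]: 11 + 1 = 12
  P[5]: 30 + 1 = 31
  P[6]: 20 + 1 = 21
  P[7]: 27 + 1 = 28
  P[8]: 29 + 1 = 30

Answer: 2:0 3:14 4:12 5:31 6:21 7:28 8:30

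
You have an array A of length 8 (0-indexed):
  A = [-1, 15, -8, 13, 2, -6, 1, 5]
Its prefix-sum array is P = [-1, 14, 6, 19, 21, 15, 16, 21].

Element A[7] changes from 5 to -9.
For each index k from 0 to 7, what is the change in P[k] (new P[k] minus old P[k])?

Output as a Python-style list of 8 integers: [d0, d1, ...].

Answer: [0, 0, 0, 0, 0, 0, 0, -14]

Derivation:
Element change: A[7] 5 -> -9, delta = -14
For k < 7: P[k] unchanged, delta_P[k] = 0
For k >= 7: P[k] shifts by exactly -14
Delta array: [0, 0, 0, 0, 0, 0, 0, -14]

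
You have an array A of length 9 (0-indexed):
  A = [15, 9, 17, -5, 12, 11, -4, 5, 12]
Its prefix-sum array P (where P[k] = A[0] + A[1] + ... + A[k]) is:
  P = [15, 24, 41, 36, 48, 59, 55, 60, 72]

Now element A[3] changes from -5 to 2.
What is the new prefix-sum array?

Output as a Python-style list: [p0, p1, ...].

Change: A[3] -5 -> 2, delta = 7
P[k] for k < 3: unchanged (A[3] not included)
P[k] for k >= 3: shift by delta = 7
  P[0] = 15 + 0 = 15
  P[1] = 24 + 0 = 24
  P[2] = 41 + 0 = 41
  P[3] = 36 + 7 = 43
  P[4] = 48 + 7 = 55
  P[5] = 59 + 7 = 66
  P[6] = 55 + 7 = 62
  P[7] = 60 + 7 = 67
  P[8] = 72 + 7 = 79

Answer: [15, 24, 41, 43, 55, 66, 62, 67, 79]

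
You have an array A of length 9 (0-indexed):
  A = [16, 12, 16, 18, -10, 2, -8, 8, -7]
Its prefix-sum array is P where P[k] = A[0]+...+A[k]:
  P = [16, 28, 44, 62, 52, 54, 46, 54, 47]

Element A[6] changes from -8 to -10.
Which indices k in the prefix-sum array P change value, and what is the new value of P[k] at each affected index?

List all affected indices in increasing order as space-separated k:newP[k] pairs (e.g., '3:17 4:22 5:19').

P[k] = A[0] + ... + A[k]
P[k] includes A[6] iff k >= 6
Affected indices: 6, 7, ..., 8; delta = -2
  P[6]: 46 + -2 = 44
  P[7]: 54 + -2 = 52
  P[8]: 47 + -2 = 45

Answer: 6:44 7:52 8:45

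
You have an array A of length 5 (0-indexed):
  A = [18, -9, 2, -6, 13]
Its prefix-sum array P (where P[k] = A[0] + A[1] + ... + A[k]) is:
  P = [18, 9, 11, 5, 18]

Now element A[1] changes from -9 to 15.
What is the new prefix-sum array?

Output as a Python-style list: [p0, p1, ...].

Change: A[1] -9 -> 15, delta = 24
P[k] for k < 1: unchanged (A[1] not included)
P[k] for k >= 1: shift by delta = 24
  P[0] = 18 + 0 = 18
  P[1] = 9 + 24 = 33
  P[2] = 11 + 24 = 35
  P[3] = 5 + 24 = 29
  P[4] = 18 + 24 = 42

Answer: [18, 33, 35, 29, 42]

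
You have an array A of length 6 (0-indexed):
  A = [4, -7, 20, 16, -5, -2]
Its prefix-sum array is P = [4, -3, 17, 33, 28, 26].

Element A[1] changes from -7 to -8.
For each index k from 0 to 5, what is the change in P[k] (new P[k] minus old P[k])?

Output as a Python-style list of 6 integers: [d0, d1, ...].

Answer: [0, -1, -1, -1, -1, -1]

Derivation:
Element change: A[1] -7 -> -8, delta = -1
For k < 1: P[k] unchanged, delta_P[k] = 0
For k >= 1: P[k] shifts by exactly -1
Delta array: [0, -1, -1, -1, -1, -1]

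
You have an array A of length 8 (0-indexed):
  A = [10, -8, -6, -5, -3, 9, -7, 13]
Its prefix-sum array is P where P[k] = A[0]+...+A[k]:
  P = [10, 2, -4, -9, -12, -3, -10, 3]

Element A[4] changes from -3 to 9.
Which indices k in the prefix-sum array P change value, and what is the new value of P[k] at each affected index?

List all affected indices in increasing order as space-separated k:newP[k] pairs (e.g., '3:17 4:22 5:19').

P[k] = A[0] + ... + A[k]
P[k] includes A[4] iff k >= 4
Affected indices: 4, 5, ..., 7; delta = 12
  P[4]: -12 + 12 = 0
  P[5]: -3 + 12 = 9
  P[6]: -10 + 12 = 2
  P[7]: 3 + 12 = 15

Answer: 4:0 5:9 6:2 7:15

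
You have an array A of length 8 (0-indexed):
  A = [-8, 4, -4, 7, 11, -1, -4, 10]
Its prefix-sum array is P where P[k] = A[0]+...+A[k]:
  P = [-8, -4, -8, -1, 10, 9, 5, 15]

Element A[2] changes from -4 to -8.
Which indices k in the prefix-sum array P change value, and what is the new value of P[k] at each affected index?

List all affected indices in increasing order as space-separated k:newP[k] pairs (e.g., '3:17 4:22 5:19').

Answer: 2:-12 3:-5 4:6 5:5 6:1 7:11

Derivation:
P[k] = A[0] + ... + A[k]
P[k] includes A[2] iff k >= 2
Affected indices: 2, 3, ..., 7; delta = -4
  P[2]: -8 + -4 = -12
  P[3]: -1 + -4 = -5
  P[4]: 10 + -4 = 6
  P[5]: 9 + -4 = 5
  P[6]: 5 + -4 = 1
  P[7]: 15 + -4 = 11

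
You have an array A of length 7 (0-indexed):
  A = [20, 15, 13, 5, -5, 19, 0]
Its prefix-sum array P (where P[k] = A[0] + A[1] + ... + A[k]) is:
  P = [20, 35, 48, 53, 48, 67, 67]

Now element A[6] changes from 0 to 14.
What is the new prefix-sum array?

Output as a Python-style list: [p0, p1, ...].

Change: A[6] 0 -> 14, delta = 14
P[k] for k < 6: unchanged (A[6] not included)
P[k] for k >= 6: shift by delta = 14
  P[0] = 20 + 0 = 20
  P[1] = 35 + 0 = 35
  P[2] = 48 + 0 = 48
  P[3] = 53 + 0 = 53
  P[4] = 48 + 0 = 48
  P[5] = 67 + 0 = 67
  P[6] = 67 + 14 = 81

Answer: [20, 35, 48, 53, 48, 67, 81]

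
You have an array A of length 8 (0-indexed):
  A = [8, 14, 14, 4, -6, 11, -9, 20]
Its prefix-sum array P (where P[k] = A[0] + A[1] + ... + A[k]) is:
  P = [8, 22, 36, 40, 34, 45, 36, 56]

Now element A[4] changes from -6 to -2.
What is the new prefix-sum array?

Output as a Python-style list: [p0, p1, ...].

Change: A[4] -6 -> -2, delta = 4
P[k] for k < 4: unchanged (A[4] not included)
P[k] for k >= 4: shift by delta = 4
  P[0] = 8 + 0 = 8
  P[1] = 22 + 0 = 22
  P[2] = 36 + 0 = 36
  P[3] = 40 + 0 = 40
  P[4] = 34 + 4 = 38
  P[5] = 45 + 4 = 49
  P[6] = 36 + 4 = 40
  P[7] = 56 + 4 = 60

Answer: [8, 22, 36, 40, 38, 49, 40, 60]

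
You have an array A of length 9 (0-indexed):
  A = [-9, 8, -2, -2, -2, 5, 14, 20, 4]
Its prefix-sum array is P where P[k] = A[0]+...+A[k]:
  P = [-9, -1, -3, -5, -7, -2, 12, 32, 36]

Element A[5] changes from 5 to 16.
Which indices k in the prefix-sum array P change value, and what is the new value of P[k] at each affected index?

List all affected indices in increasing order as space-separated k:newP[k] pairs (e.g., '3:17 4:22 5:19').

P[k] = A[0] + ... + A[k]
P[k] includes A[5] iff k >= 5
Affected indices: 5, 6, ..., 8; delta = 11
  P[5]: -2 + 11 = 9
  P[6]: 12 + 11 = 23
  P[7]: 32 + 11 = 43
  P[8]: 36 + 11 = 47

Answer: 5:9 6:23 7:43 8:47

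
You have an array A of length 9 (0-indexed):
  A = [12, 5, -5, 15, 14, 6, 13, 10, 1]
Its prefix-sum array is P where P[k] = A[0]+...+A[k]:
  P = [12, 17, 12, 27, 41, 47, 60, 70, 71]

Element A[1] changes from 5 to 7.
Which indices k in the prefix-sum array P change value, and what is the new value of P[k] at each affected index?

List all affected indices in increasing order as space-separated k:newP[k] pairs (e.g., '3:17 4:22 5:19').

Answer: 1:19 2:14 3:29 4:43 5:49 6:62 7:72 8:73

Derivation:
P[k] = A[0] + ... + A[k]
P[k] includes A[1] iff k >= 1
Affected indices: 1, 2, ..., 8; delta = 2
  P[1]: 17 + 2 = 19
  P[2]: 12 + 2 = 14
  P[3]: 27 + 2 = 29
  P[4]: 41 + 2 = 43
  P[5]: 47 + 2 = 49
  P[6]: 60 + 2 = 62
  P[7]: 70 + 2 = 72
  P[8]: 71 + 2 = 73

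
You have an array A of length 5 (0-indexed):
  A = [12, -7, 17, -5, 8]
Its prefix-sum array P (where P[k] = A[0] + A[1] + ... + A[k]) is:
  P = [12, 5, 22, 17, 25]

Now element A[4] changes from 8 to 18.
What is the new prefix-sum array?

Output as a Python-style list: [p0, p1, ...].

Change: A[4] 8 -> 18, delta = 10
P[k] for k < 4: unchanged (A[4] not included)
P[k] for k >= 4: shift by delta = 10
  P[0] = 12 + 0 = 12
  P[1] = 5 + 0 = 5
  P[2] = 22 + 0 = 22
  P[3] = 17 + 0 = 17
  P[4] = 25 + 10 = 35

Answer: [12, 5, 22, 17, 35]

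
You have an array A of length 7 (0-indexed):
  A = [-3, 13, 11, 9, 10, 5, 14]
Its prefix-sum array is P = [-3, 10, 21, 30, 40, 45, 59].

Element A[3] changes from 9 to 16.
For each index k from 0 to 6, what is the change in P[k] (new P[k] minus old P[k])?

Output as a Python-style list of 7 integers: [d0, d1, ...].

Answer: [0, 0, 0, 7, 7, 7, 7]

Derivation:
Element change: A[3] 9 -> 16, delta = 7
For k < 3: P[k] unchanged, delta_P[k] = 0
For k >= 3: P[k] shifts by exactly 7
Delta array: [0, 0, 0, 7, 7, 7, 7]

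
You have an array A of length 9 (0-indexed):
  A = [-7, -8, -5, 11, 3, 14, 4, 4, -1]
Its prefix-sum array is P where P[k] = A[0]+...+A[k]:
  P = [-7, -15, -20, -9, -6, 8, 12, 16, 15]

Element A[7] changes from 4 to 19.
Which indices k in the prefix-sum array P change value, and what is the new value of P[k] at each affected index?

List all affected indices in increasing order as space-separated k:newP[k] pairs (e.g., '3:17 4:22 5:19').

Answer: 7:31 8:30

Derivation:
P[k] = A[0] + ... + A[k]
P[k] includes A[7] iff k >= 7
Affected indices: 7, 8, ..., 8; delta = 15
  P[7]: 16 + 15 = 31
  P[8]: 15 + 15 = 30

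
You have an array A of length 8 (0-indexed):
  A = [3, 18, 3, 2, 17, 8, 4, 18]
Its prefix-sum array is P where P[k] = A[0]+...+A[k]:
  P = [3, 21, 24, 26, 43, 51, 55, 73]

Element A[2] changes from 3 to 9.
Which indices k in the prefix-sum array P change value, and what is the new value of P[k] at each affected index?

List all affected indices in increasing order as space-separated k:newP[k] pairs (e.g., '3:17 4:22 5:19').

P[k] = A[0] + ... + A[k]
P[k] includes A[2] iff k >= 2
Affected indices: 2, 3, ..., 7; delta = 6
  P[2]: 24 + 6 = 30
  P[3]: 26 + 6 = 32
  P[4]: 43 + 6 = 49
  P[5]: 51 + 6 = 57
  P[6]: 55 + 6 = 61
  P[7]: 73 + 6 = 79

Answer: 2:30 3:32 4:49 5:57 6:61 7:79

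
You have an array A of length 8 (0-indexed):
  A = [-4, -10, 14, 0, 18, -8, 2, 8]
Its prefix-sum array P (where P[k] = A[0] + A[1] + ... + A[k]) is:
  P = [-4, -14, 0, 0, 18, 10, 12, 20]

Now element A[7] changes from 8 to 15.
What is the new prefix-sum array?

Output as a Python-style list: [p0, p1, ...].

Change: A[7] 8 -> 15, delta = 7
P[k] for k < 7: unchanged (A[7] not included)
P[k] for k >= 7: shift by delta = 7
  P[0] = -4 + 0 = -4
  P[1] = -14 + 0 = -14
  P[2] = 0 + 0 = 0
  P[3] = 0 + 0 = 0
  P[4] = 18 + 0 = 18
  P[5] = 10 + 0 = 10
  P[6] = 12 + 0 = 12
  P[7] = 20 + 7 = 27

Answer: [-4, -14, 0, 0, 18, 10, 12, 27]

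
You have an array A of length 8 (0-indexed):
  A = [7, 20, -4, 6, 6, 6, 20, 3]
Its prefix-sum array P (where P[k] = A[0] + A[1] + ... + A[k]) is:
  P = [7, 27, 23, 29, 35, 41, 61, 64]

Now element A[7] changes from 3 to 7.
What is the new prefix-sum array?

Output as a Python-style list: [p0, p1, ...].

Change: A[7] 3 -> 7, delta = 4
P[k] for k < 7: unchanged (A[7] not included)
P[k] for k >= 7: shift by delta = 4
  P[0] = 7 + 0 = 7
  P[1] = 27 + 0 = 27
  P[2] = 23 + 0 = 23
  P[3] = 29 + 0 = 29
  P[4] = 35 + 0 = 35
  P[5] = 41 + 0 = 41
  P[6] = 61 + 0 = 61
  P[7] = 64 + 4 = 68

Answer: [7, 27, 23, 29, 35, 41, 61, 68]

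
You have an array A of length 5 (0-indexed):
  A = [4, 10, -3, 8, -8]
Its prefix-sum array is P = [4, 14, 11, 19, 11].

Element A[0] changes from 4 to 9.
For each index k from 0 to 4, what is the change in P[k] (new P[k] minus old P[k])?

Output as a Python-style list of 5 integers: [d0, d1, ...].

Answer: [5, 5, 5, 5, 5]

Derivation:
Element change: A[0] 4 -> 9, delta = 5
For k < 0: P[k] unchanged, delta_P[k] = 0
For k >= 0: P[k] shifts by exactly 5
Delta array: [5, 5, 5, 5, 5]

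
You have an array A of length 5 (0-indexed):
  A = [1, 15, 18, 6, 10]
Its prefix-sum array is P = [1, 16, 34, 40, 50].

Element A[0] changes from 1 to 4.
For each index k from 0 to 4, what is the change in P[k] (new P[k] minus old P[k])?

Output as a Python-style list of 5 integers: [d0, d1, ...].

Element change: A[0] 1 -> 4, delta = 3
For k < 0: P[k] unchanged, delta_P[k] = 0
For k >= 0: P[k] shifts by exactly 3
Delta array: [3, 3, 3, 3, 3]

Answer: [3, 3, 3, 3, 3]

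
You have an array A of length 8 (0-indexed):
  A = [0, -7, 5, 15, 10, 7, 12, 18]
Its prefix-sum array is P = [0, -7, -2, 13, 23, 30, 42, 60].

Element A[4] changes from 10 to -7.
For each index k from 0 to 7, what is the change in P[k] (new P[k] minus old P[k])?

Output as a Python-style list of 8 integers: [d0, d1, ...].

Element change: A[4] 10 -> -7, delta = -17
For k < 4: P[k] unchanged, delta_P[k] = 0
For k >= 4: P[k] shifts by exactly -17
Delta array: [0, 0, 0, 0, -17, -17, -17, -17]

Answer: [0, 0, 0, 0, -17, -17, -17, -17]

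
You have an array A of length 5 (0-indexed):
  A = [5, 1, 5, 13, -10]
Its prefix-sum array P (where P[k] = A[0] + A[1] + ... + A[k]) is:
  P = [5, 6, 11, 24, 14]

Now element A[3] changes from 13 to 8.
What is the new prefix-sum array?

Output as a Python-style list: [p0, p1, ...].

Answer: [5, 6, 11, 19, 9]

Derivation:
Change: A[3] 13 -> 8, delta = -5
P[k] for k < 3: unchanged (A[3] not included)
P[k] for k >= 3: shift by delta = -5
  P[0] = 5 + 0 = 5
  P[1] = 6 + 0 = 6
  P[2] = 11 + 0 = 11
  P[3] = 24 + -5 = 19
  P[4] = 14 + -5 = 9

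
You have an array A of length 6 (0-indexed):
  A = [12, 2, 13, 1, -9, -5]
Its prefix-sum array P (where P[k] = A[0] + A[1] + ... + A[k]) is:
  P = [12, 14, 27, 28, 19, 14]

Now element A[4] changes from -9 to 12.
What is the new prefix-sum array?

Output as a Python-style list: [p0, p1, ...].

Answer: [12, 14, 27, 28, 40, 35]

Derivation:
Change: A[4] -9 -> 12, delta = 21
P[k] for k < 4: unchanged (A[4] not included)
P[k] for k >= 4: shift by delta = 21
  P[0] = 12 + 0 = 12
  P[1] = 14 + 0 = 14
  P[2] = 27 + 0 = 27
  P[3] = 28 + 0 = 28
  P[4] = 19 + 21 = 40
  P[5] = 14 + 21 = 35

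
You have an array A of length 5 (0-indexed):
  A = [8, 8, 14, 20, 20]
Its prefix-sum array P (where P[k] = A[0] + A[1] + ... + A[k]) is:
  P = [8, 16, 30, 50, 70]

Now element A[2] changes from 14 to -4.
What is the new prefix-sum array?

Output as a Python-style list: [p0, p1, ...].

Answer: [8, 16, 12, 32, 52]

Derivation:
Change: A[2] 14 -> -4, delta = -18
P[k] for k < 2: unchanged (A[2] not included)
P[k] for k >= 2: shift by delta = -18
  P[0] = 8 + 0 = 8
  P[1] = 16 + 0 = 16
  P[2] = 30 + -18 = 12
  P[3] = 50 + -18 = 32
  P[4] = 70 + -18 = 52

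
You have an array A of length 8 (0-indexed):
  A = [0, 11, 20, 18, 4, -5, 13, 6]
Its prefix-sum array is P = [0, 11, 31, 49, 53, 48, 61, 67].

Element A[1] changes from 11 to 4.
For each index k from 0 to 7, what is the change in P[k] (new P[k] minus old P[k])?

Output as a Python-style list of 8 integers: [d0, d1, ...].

Element change: A[1] 11 -> 4, delta = -7
For k < 1: P[k] unchanged, delta_P[k] = 0
For k >= 1: P[k] shifts by exactly -7
Delta array: [0, -7, -7, -7, -7, -7, -7, -7]

Answer: [0, -7, -7, -7, -7, -7, -7, -7]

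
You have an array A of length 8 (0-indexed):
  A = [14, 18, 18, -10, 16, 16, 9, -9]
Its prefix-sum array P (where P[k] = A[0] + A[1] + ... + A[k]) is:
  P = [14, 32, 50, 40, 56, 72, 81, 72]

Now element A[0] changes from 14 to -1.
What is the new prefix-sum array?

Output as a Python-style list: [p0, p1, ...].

Answer: [-1, 17, 35, 25, 41, 57, 66, 57]

Derivation:
Change: A[0] 14 -> -1, delta = -15
P[k] for k < 0: unchanged (A[0] not included)
P[k] for k >= 0: shift by delta = -15
  P[0] = 14 + -15 = -1
  P[1] = 32 + -15 = 17
  P[2] = 50 + -15 = 35
  P[3] = 40 + -15 = 25
  P[4] = 56 + -15 = 41
  P[5] = 72 + -15 = 57
  P[6] = 81 + -15 = 66
  P[7] = 72 + -15 = 57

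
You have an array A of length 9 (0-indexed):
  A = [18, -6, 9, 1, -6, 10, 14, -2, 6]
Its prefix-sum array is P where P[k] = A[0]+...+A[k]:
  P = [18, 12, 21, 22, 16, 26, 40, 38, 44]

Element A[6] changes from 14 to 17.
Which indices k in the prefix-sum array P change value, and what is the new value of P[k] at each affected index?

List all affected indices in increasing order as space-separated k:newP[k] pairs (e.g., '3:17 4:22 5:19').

P[k] = A[0] + ... + A[k]
P[k] includes A[6] iff k >= 6
Affected indices: 6, 7, ..., 8; delta = 3
  P[6]: 40 + 3 = 43
  P[7]: 38 + 3 = 41
  P[8]: 44 + 3 = 47

Answer: 6:43 7:41 8:47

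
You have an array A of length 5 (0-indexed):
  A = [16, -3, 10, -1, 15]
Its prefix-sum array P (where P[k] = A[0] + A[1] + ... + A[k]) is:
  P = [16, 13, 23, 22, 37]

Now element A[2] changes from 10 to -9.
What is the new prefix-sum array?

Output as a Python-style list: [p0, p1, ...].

Change: A[2] 10 -> -9, delta = -19
P[k] for k < 2: unchanged (A[2] not included)
P[k] for k >= 2: shift by delta = -19
  P[0] = 16 + 0 = 16
  P[1] = 13 + 0 = 13
  P[2] = 23 + -19 = 4
  P[3] = 22 + -19 = 3
  P[4] = 37 + -19 = 18

Answer: [16, 13, 4, 3, 18]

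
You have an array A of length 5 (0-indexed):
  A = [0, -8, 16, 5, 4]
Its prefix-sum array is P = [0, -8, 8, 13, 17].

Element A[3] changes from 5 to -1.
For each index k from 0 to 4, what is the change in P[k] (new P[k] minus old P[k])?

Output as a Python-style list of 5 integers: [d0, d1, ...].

Element change: A[3] 5 -> -1, delta = -6
For k < 3: P[k] unchanged, delta_P[k] = 0
For k >= 3: P[k] shifts by exactly -6
Delta array: [0, 0, 0, -6, -6]

Answer: [0, 0, 0, -6, -6]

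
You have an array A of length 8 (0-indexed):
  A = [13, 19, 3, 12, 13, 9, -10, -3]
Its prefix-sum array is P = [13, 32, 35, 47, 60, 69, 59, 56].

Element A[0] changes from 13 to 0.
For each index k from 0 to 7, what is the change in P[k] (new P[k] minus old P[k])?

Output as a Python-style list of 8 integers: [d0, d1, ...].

Answer: [-13, -13, -13, -13, -13, -13, -13, -13]

Derivation:
Element change: A[0] 13 -> 0, delta = -13
For k < 0: P[k] unchanged, delta_P[k] = 0
For k >= 0: P[k] shifts by exactly -13
Delta array: [-13, -13, -13, -13, -13, -13, -13, -13]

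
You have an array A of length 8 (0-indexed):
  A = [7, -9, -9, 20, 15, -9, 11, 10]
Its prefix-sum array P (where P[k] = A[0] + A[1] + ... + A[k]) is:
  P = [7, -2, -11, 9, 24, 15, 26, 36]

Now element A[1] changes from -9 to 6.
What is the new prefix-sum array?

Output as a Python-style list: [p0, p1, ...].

Answer: [7, 13, 4, 24, 39, 30, 41, 51]

Derivation:
Change: A[1] -9 -> 6, delta = 15
P[k] for k < 1: unchanged (A[1] not included)
P[k] for k >= 1: shift by delta = 15
  P[0] = 7 + 0 = 7
  P[1] = -2 + 15 = 13
  P[2] = -11 + 15 = 4
  P[3] = 9 + 15 = 24
  P[4] = 24 + 15 = 39
  P[5] = 15 + 15 = 30
  P[6] = 26 + 15 = 41
  P[7] = 36 + 15 = 51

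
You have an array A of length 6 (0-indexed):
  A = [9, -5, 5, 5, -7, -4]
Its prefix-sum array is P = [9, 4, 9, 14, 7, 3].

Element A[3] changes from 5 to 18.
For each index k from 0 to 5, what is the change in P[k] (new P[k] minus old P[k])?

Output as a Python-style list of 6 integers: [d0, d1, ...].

Element change: A[3] 5 -> 18, delta = 13
For k < 3: P[k] unchanged, delta_P[k] = 0
For k >= 3: P[k] shifts by exactly 13
Delta array: [0, 0, 0, 13, 13, 13]

Answer: [0, 0, 0, 13, 13, 13]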